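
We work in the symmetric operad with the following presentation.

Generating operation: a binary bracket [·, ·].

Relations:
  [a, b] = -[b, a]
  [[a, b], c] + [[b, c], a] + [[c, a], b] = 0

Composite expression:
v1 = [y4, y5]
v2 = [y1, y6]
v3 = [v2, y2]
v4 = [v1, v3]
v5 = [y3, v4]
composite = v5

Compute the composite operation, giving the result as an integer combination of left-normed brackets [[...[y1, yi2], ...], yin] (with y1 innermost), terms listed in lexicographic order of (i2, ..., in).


[[[[[y1, y6], y2], y4], y5], y3] - [[[[[y1, y6], y2], y5], y4], y3]

In the tensor algebra, words opening y1 carry the y1-anchored form.
Composite bracket: [y3, [[y4, y5], [[y1, y6], y2]]]
Expanding via [a, b] = ab - ba: 32 signed words (2^5 = 32).
Coefficients come from the y1-initial words:
  sign of y1y6y2y4y5y3 is +1, so it contributes +[[[[[y1, y6], y2], y4], y5], y3]
  sign of y1y6y2y5y4y3 is -1, so it contributes -[[[[[y1, y6], y2], y5], y4], y3]


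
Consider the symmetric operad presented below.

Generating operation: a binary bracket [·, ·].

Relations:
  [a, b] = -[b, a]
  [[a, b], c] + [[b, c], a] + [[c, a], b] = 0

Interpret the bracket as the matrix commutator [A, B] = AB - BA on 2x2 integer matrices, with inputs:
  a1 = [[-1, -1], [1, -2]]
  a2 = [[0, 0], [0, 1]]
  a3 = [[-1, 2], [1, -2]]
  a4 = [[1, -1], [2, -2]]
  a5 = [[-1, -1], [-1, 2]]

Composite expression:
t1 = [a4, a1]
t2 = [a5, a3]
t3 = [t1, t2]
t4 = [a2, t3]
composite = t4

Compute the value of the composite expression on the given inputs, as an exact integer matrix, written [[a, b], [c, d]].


[[0, 6], [-6, 0]]

[a4, a1] = [[1, -2], [-1, -1]]
[a5, a3] = [[1, -5], [2, -1]]
[[a4, a1], [a5, a3]] = [[-9, -6], [-6, 9]]
[a2, [[a4, a1], [a5, a3]]] = [[0, 6], [-6, 0]]


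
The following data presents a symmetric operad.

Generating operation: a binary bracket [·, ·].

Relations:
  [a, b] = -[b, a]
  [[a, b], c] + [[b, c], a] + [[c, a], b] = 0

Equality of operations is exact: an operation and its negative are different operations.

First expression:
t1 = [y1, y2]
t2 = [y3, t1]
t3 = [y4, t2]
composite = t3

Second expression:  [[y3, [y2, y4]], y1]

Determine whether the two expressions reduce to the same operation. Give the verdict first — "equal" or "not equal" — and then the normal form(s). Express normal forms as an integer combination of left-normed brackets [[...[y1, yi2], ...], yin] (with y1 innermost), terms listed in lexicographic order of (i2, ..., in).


The first expression reduces to [[[y1, y2], y3], y4]
The second expression reduces to [[[y1, y2], y4], y3] - [[[y1, y3], y2], y4] + [[[y1, y3], y4], y2] - [[[y1, y4], y2], y3]
Distinct normal forms: not equal.

not equal; the first gives [[[y1, y2], y3], y4] and the second [[[y1, y2], y4], y3] - [[[y1, y3], y2], y4] + [[[y1, y3], y4], y2] - [[[y1, y4], y2], y3]


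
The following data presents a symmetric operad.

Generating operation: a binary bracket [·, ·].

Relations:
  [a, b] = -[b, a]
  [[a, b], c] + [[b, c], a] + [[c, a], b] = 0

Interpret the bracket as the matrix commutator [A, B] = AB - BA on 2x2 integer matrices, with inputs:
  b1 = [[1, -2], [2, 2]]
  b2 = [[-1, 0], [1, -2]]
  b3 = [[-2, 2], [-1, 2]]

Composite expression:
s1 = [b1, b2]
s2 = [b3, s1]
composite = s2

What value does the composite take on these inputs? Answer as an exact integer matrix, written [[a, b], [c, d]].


[b1, b2] = [[-2, 2], [3, 2]]
[b3, [b1, b2]] = [[8, 0], [16, -8]]

[[8, 0], [16, -8]]


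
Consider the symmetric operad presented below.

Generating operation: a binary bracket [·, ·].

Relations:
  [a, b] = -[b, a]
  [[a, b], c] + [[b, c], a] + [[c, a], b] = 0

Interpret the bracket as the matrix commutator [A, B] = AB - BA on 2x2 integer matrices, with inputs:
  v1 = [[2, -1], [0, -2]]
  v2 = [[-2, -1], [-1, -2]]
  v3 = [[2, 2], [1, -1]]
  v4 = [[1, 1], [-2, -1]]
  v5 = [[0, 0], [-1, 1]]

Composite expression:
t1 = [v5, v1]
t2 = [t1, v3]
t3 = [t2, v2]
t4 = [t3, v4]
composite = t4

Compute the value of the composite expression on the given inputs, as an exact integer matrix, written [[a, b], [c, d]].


[[18, 30], [24, -18]]

[v5, v1] = [[-1, 1], [-4, 1]]
[[v5, v1], v3] = [[9, -7], [-10, -9]]
[[[v5, v1], v3], v2] = [[-3, -18], [18, 3]]
[[[[v5, v1], v3], v2], v4] = [[18, 30], [24, -18]]


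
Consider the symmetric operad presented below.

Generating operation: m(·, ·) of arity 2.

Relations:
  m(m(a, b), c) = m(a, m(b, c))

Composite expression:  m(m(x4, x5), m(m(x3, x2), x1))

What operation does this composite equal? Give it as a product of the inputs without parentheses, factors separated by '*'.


The m-tree's shape is irrelevant; the x-reading-order decides.
m(x4, x5) reduces to x4 * x5
m(x3, x2) reduces to x3 * x2
m(m(x3, x2), x1) reduces to x3 * x2 * x1
m(m(x4, x5), m(m(x3, x2), x1)) reduces to x4 * x5 * x3 * x2 * x1

x4 * x5 * x3 * x2 * x1


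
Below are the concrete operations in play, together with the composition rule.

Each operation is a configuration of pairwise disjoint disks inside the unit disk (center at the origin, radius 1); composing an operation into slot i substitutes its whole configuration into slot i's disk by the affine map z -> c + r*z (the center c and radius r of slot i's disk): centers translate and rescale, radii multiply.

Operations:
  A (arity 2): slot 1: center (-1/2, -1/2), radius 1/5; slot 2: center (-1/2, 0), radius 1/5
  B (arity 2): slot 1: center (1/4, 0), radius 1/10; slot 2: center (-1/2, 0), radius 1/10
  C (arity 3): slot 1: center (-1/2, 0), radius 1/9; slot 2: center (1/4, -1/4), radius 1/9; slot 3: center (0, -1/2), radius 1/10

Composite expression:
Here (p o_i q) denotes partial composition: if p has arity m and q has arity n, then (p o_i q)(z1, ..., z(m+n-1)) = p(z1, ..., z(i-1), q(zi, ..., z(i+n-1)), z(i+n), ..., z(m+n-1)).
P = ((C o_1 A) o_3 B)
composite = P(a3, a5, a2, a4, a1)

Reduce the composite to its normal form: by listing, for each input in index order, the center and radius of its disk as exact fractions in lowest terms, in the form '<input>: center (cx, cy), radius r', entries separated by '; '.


a1: center (0, -1/2), radius 1/10; a2: center (5/18, -1/4), radius 1/90; a3: center (-5/9, -1/18), radius 1/45; a4: center (7/36, -1/4), radius 1/90; a5: center (-5/9, 0), radius 1/45

Affine substitution under C: radii multiply and a-centers shift.
for a3, the 2-step affine chain lands on center (-5/9, -1/18), radius 1/45
for a5, the 2-step affine chain lands on center (-5/9, 0), radius 1/45
for a2, the 2-step affine chain lands on center (5/18, -1/4), radius 1/90
for a4, the 2-step affine chain lands on center (7/36, -1/4), radius 1/90
for a1, the 1-step affine chain lands on center (0, -1/2), radius 1/10


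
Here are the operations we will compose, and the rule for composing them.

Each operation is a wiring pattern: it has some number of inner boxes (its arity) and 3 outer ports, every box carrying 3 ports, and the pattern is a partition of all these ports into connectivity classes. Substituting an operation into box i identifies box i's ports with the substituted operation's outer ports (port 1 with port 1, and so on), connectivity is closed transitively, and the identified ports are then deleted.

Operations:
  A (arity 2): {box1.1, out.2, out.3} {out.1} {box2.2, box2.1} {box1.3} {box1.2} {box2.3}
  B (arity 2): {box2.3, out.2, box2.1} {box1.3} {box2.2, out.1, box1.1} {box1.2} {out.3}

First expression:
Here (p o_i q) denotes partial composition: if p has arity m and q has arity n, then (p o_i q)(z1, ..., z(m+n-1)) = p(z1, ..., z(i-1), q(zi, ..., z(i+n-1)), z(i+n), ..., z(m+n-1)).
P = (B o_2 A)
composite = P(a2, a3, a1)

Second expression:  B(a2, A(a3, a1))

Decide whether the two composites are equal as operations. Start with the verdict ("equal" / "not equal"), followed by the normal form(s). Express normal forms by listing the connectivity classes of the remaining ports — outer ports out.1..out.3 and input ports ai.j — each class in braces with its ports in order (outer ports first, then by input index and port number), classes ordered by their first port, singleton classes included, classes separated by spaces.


Reducing the first expression gives {out.1, out.2, a2.1, a3.1} {out.3} {a1.1, a1.2} {a1.3} {a2.2} {a2.3} {a3.2} {a3.3}
Reducing the second expression gives {out.1, out.2, a2.1, a3.1} {out.3} {a1.1, a1.2} {a1.3} {a2.2} {a2.3} {a3.2} {a3.3}
Same normal form: equal.

equal — both sides give {out.1, out.2, a2.1, a3.1} {out.3} {a1.1, a1.2} {a1.3} {a2.2} {a2.3} {a3.2} {a3.3}


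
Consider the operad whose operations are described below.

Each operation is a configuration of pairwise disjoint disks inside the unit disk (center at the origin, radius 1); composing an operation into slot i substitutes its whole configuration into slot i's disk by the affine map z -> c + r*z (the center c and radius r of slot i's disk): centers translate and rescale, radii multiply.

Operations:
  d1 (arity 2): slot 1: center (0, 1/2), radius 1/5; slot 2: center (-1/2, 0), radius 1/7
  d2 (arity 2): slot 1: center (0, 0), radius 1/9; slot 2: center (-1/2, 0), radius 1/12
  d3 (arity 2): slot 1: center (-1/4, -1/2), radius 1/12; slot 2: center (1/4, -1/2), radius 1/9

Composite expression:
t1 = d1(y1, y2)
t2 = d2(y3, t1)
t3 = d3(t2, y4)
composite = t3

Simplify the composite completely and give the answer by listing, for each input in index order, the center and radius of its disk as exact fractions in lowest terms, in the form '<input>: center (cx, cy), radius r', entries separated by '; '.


y1: center (-7/24, -143/288), radius 1/720; y2: center (-85/288, -1/2), radius 1/1008; y3: center (-1/4, -1/2), radius 1/108; y4: center (1/4, -1/2), radius 1/9


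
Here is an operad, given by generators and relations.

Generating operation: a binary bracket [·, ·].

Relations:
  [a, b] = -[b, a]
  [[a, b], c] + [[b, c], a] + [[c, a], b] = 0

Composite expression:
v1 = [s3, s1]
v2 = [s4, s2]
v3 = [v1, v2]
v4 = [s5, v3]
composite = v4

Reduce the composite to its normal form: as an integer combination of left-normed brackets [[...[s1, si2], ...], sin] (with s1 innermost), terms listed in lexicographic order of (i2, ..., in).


Expand each bracket as ab - ba; the s1-initial words give the coefficients.
Composite bracket: [s5, [[s3, s1], [s4, s2]]]
Each bracket splits as ab - ba, giving 16 signed words (2^4 = 16).
Only words starting with s1 matter:
  s1s3s2s4s5 appears with sign -1, giving the term -[[[[s1, s3], s2], s4], s5]
  s1s3s4s2s5 appears with sign +1, giving the term +[[[[s1, s3], s4], s2], s5]

-[[[[s1, s3], s2], s4], s5] + [[[[s1, s3], s4], s2], s5]


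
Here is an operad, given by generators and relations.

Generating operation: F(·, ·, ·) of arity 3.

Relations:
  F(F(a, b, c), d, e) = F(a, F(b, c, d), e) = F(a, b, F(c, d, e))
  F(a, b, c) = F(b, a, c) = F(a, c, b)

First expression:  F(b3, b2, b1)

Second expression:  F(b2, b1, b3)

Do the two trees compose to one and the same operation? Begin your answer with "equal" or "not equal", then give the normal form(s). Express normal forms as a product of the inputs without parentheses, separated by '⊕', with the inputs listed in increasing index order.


equal; the common form is b1 ⊕ b2 ⊕ b3

The first expression, normalized: b1 ⊕ b2 ⊕ b3
The second expression, normalized: b1 ⊕ b2 ⊕ b3
One common form — equal.


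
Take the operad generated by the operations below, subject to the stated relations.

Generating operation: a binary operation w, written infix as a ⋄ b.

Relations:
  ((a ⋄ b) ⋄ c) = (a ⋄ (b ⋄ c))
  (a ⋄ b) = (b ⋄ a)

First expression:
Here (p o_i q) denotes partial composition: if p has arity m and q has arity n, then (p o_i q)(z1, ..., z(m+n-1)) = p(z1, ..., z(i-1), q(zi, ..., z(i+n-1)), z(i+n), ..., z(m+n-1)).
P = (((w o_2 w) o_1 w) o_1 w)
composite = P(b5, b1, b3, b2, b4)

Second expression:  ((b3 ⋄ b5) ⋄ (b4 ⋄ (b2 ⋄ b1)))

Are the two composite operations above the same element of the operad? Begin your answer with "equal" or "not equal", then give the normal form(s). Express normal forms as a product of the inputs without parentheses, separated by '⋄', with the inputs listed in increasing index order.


equal: each reduces to b1 ⋄ b2 ⋄ b3 ⋄ b4 ⋄ b5

The first composite normalizes to b1 ⋄ b2 ⋄ b3 ⋄ b4 ⋄ b5
The second composite normalizes to b1 ⋄ b2 ⋄ b3 ⋄ b4 ⋄ b5
Identical normal forms: equal.


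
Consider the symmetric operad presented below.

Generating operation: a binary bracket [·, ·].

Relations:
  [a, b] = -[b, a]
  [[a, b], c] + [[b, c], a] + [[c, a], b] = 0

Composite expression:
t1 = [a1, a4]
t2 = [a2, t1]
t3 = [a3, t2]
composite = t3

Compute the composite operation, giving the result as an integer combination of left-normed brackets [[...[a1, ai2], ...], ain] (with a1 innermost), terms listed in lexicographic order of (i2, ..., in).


[[[a1, a4], a2], a3]

Left-normed coefficients sit on the a1-initial expansion words.
Composite bracket: [a3, [a2, [a1, a4]]]
Expanding via [a, b] = ab - ba: 8 signed words (2^3 = 8).
Only words starting with a1 matter:
  sign of a1a4a2a3 is +1, so it contributes +[[[a1, a4], a2], a3]


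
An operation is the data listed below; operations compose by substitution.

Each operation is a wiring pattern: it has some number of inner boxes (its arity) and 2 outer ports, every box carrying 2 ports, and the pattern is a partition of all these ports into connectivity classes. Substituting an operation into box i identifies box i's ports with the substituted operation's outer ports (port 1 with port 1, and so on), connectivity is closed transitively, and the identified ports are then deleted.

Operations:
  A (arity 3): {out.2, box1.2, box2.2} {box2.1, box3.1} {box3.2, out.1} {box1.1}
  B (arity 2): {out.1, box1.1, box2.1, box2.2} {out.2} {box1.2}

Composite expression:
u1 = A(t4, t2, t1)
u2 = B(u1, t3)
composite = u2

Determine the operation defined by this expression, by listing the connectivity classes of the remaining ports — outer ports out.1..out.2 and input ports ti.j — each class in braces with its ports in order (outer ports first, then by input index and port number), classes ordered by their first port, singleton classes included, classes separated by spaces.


{out.1, t1.2, t3.1, t3.2} {out.2} {t1.1, t2.1} {t2.2, t4.2} {t4.1}


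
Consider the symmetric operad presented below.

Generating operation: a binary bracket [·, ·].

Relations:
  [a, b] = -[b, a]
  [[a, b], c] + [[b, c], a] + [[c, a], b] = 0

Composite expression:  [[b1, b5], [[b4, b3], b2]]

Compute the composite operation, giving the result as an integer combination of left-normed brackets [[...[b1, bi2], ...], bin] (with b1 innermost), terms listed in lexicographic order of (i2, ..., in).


[[[[b1, b5], b2], b3], b4] - [[[[b1, b5], b2], b4], b3] - [[[[b1, b5], b3], b4], b2] + [[[[b1, b5], b4], b3], b2]

Antisymmetry and Jacobi reduce to b1-anchored left-normed brackets.
Composite bracket: [[b1, b5], [[b4, b3], b2]]
Each bracket splits as ab - ba, giving 16 signed words (2^4 = 16).
Coefficients come from the b1-initial words:
  sign of b1b5b2b3b4 is +1, so it contributes +[[[[b1, b5], b2], b3], b4]
  sign of b1b5b2b4b3 is -1, so it contributes -[[[[b1, b5], b2], b4], b3]
  sign of b1b5b3b4b2 is -1, so it contributes -[[[[b1, b5], b3], b4], b2]
  sign of b1b5b4b3b2 is +1, so it contributes +[[[[b1, b5], b4], b3], b2]


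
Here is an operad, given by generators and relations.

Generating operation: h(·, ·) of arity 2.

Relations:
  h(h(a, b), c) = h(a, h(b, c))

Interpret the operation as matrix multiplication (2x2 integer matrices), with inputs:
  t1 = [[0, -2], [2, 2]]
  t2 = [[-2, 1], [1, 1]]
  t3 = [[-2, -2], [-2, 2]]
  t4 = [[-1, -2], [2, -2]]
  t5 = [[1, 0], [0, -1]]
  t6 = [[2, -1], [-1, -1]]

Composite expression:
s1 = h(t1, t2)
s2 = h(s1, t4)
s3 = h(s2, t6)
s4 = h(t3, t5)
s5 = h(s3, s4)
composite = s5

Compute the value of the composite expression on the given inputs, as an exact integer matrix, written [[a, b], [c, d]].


[[36, -12], [-36, 60]]

h(t1, t2) = [[-2, -2], [-2, 4]]
h(h(t1, t2), t4) = [[-2, 8], [10, -4]]
h(h(h(t1, t2), t4), t6) = [[-12, -6], [24, -6]]
h(t3, t5) = [[-2, 2], [-2, -2]]
h(h(h(h(t1, t2), t4), t6), h(t3, t5)) = [[36, -12], [-36, 60]]


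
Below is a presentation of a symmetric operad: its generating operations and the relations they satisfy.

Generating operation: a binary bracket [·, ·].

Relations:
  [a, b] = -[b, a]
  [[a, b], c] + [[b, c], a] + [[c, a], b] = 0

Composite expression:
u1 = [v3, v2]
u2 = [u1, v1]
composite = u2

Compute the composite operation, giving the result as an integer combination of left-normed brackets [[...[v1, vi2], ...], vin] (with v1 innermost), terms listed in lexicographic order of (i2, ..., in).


[[v1, v2], v3] - [[v1, v3], v2]

Skip Jacobi rewriting: expand, keep v1-initial words, read off terms.
Composite bracket: [[v3, v2], v1]
Under [a, b] = ab - ba we get 4 signed associative words (2^2 = 4).
Words beginning with v1 determine it all:
  word v1v2v3 has sign +1, contributing +[[v1, v2], v3]
  word v1v3v2 has sign -1, contributing -[[v1, v3], v2]


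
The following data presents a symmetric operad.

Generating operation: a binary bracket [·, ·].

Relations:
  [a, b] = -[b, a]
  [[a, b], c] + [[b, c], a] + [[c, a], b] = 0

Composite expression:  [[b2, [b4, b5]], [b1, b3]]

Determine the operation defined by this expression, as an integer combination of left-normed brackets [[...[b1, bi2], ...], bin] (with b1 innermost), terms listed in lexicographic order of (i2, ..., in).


-[[[[b1, b3], b2], b4], b5] + [[[[b1, b3], b2], b5], b4] + [[[[b1, b3], b4], b5], b2] - [[[[b1, b3], b5], b4], b2]

Left-normed coefficients sit on the b1-initial expansion words.
Composite bracket: [[b2, [b4, b5]], [b1, b3]]
Each bracket splits as ab - ba, giving 16 signed words (2^4 = 16).
Words beginning with b1 determine it all:
  b1b3b2b4b5 (sign -1) contributes -[[[[b1, b3], b2], b4], b5]
  b1b3b2b5b4 (sign +1) contributes +[[[[b1, b3], b2], b5], b4]
  b1b3b4b5b2 (sign +1) contributes +[[[[b1, b3], b4], b5], b2]
  b1b3b5b4b2 (sign -1) contributes -[[[[b1, b3], b5], b4], b2]


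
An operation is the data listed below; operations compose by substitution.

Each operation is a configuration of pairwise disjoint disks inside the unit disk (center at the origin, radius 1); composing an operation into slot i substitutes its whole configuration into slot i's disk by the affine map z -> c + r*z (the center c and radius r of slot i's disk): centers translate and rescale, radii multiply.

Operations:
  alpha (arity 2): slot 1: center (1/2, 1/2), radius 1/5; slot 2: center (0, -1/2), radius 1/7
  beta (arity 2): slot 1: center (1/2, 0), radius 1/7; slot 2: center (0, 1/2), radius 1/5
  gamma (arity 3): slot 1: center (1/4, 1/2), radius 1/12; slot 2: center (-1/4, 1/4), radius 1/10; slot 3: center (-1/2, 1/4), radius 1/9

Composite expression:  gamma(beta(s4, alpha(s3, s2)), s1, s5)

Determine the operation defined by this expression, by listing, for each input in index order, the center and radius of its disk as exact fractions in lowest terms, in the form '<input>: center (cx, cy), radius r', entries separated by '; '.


s1: center (-1/4, 1/4), radius 1/10; s2: center (1/4, 8/15), radius 1/420; s3: center (31/120, 11/20), radius 1/300; s4: center (7/24, 1/2), radius 1/84; s5: center (-1/2, 1/4), radius 1/9

Nesting under gamma composes maps z -> c + r*z down each s-path.
input s4: composing its 2 substitution steps yields center (7/24, 1/2), radius 1/84
input s3: composing its 3 substitution steps yields center (31/120, 11/20), radius 1/300
input s2: composing its 3 substitution steps yields center (1/4, 8/15), radius 1/420
input s1: composing its 1 substitution step yields center (-1/4, 1/4), radius 1/10
input s5: composing its 1 substitution step yields center (-1/2, 1/4), radius 1/9


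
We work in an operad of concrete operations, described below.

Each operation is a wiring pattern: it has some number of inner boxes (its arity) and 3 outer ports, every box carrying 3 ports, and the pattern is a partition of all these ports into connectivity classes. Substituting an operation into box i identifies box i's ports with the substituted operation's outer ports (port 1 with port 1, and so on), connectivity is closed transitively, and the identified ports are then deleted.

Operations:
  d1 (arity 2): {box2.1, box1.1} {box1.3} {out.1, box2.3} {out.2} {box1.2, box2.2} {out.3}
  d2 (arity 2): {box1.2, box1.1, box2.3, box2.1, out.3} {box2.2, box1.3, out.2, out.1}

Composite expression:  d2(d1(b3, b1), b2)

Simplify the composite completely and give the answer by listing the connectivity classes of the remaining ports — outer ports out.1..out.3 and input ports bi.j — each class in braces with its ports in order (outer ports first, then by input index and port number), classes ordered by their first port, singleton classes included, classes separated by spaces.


{out.1, out.2, b2.2} {out.3, b1.3, b2.1, b2.3} {b1.1, b3.1} {b1.2, b3.2} {b3.3}

Connectivity passes through glued d2-boundaries; trace each wire chain.
after d1, the pattern on (b3, b1) reads {out.1, b1.3} {out.2} {out.3} {b1.1, b3.1} {b1.2, b3.2} {b3.3} (out.j = its outer ports)
after d2, the pattern on (b3, b1, b2) reads {out.1, out.2, b2.2} {out.3, b1.3, b2.1, b2.3} {b1.1, b3.1} {b1.2, b3.2} {b3.3} (out.j = its outer ports)


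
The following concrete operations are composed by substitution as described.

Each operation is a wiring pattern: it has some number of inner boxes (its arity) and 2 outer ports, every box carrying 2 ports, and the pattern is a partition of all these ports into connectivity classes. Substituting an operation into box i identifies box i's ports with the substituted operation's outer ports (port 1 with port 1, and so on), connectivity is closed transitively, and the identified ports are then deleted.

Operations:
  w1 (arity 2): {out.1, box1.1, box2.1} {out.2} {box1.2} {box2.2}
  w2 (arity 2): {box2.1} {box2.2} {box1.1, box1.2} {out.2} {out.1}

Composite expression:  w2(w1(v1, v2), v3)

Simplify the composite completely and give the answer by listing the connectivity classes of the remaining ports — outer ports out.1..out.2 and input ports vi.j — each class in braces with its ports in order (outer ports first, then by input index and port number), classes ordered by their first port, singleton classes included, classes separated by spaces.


{out.1} {out.2} {v1.1, v2.1} {v1.2} {v2.2} {v3.1} {v3.2}


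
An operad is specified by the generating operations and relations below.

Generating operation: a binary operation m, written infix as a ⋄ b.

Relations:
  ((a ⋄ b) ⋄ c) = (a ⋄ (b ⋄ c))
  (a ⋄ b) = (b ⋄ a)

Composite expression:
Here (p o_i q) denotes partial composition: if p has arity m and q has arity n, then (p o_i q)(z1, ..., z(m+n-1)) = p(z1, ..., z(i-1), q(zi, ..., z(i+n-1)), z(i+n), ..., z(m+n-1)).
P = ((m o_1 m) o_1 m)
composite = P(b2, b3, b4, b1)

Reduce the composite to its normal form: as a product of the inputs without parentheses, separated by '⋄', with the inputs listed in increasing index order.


Reordering under m is free, so list the b-inputs canonically.
(b2 ⋄ b3) unparenthesizes to b2 ⋄ b3
((b2 ⋄ b3) ⋄ b4) unparenthesizes to b2 ⋄ b3 ⋄ b4
(((b2 ⋄ b3) ⋄ b4) ⋄ b1) unparenthesizes to b2 ⋄ b3 ⋄ b4 ⋄ b1
commutativity sorts the factors: b1 ⋄ b2 ⋄ b3 ⋄ b4

b1 ⋄ b2 ⋄ b3 ⋄ b4


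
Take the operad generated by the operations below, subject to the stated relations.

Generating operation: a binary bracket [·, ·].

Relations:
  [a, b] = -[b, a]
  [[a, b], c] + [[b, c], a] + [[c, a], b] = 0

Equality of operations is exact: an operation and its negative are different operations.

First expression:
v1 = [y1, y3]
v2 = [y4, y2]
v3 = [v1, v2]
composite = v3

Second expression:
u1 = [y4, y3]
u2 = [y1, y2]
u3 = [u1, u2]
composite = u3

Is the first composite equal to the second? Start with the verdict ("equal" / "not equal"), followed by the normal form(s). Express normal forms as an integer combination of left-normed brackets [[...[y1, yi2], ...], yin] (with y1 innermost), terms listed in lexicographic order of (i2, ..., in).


not equal; first: -[[[y1, y3], y2], y4] + [[[y1, y3], y4], y2]; second: [[[y1, y2], y3], y4] - [[[y1, y2], y4], y3]

The first expression reduces to -[[[y1, y3], y2], y4] + [[[y1, y3], y4], y2]
The second expression reduces to [[[y1, y2], y3], y4] - [[[y1, y2], y4], y3]
Distinct normal forms: not equal.


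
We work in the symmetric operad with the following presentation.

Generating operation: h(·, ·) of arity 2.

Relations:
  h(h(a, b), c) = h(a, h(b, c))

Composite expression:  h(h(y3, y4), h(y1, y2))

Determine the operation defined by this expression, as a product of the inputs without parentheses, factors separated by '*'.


The h-tree's shape is irrelevant; the y-reading-order decides.
h(y3, y4) collapses to y3 * y4
h(y1, y2) collapses to y1 * y2
h(h(y3, y4), h(y1, y2)) collapses to y3 * y4 * y1 * y2

y3 * y4 * y1 * y2


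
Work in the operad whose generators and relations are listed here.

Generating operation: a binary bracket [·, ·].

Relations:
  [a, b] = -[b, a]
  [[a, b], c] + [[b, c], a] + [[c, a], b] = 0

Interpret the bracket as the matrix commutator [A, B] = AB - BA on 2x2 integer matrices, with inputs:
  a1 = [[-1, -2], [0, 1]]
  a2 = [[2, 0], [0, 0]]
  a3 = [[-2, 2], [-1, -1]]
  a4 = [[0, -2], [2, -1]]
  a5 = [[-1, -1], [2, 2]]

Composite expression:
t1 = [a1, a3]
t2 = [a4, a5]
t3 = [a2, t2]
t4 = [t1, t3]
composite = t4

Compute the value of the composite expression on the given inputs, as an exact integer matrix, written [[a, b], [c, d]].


[[-124, -56], [-64, 124]]

[a1, a3] = [[2, -6], [-2, -2]]
[a4, a5] = [[-2, -7], [-8, 2]]
[a2, [a4, a5]] = [[0, -14], [16, 0]]
[[a1, a3], [a2, [a4, a5]]] = [[-124, -56], [-64, 124]]


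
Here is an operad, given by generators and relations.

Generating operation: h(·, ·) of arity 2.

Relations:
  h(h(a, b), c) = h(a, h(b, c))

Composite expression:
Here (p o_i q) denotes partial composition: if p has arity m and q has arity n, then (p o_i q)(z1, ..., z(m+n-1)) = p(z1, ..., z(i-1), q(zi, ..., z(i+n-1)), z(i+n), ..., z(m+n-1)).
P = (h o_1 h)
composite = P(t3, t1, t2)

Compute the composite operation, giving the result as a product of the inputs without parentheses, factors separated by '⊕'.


The h-tree's shape is irrelevant; the t-reading-order decides.
h(t3, t1) reduces to t3 ⊕ t1
h(h(t3, t1), t2) reduces to t3 ⊕ t1 ⊕ t2

t3 ⊕ t1 ⊕ t2


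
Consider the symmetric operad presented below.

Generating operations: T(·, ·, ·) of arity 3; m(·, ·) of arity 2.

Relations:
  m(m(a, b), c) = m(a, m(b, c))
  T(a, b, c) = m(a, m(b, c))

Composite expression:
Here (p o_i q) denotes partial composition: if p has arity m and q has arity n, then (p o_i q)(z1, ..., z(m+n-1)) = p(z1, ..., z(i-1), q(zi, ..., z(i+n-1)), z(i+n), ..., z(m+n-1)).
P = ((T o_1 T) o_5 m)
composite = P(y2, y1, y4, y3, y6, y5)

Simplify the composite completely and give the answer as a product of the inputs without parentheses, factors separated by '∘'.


Associativity of T dissolves the nesting; only the y-input order survives.
T(y2, y1, y4) flattens to y2 ∘ y1 ∘ y4
m(y6, y5) flattens to y6 ∘ y5
T(T(y2, y1, y4), y3, m(y6, y5)) flattens to y2 ∘ y1 ∘ y4 ∘ y3 ∘ y6 ∘ y5

y2 ∘ y1 ∘ y4 ∘ y3 ∘ y6 ∘ y5


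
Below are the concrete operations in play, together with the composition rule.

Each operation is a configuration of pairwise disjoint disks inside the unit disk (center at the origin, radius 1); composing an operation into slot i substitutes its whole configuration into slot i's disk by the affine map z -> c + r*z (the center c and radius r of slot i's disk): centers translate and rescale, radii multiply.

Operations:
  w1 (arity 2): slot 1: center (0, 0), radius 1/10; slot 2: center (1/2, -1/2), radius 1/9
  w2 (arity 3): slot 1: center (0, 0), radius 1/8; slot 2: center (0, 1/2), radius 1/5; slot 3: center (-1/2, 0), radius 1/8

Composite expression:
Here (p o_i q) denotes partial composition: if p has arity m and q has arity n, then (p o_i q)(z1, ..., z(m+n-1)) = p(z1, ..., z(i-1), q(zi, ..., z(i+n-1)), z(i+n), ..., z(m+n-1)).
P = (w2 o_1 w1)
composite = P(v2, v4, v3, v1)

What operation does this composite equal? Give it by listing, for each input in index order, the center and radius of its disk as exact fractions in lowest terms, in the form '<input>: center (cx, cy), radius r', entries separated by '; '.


v1: center (-1/2, 0), radius 1/8; v2: center (0, 0), radius 1/80; v3: center (0, 1/2), radius 1/5; v4: center (1/16, -1/16), radius 1/72

Only the slot chain above each v matters under w2; compose those maps.
tracing v2 down its 2-map path: center (0, 0), radius 1/80
tracing v4 down its 2-map path: center (1/16, -1/16), radius 1/72
tracing v3 down its 1-map path: center (0, 1/2), radius 1/5
tracing v1 down its 1-map path: center (-1/2, 0), radius 1/8


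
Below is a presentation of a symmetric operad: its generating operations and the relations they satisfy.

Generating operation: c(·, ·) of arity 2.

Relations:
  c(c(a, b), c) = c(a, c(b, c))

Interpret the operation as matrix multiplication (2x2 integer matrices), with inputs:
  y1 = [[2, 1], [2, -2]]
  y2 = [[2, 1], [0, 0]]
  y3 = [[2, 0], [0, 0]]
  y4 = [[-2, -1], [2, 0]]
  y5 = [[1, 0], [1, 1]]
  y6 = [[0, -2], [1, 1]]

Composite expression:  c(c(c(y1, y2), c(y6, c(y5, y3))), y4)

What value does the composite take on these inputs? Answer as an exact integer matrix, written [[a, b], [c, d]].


[[16, 8], [16, 8]]

c(y1, y2) = [[4, 2], [4, 2]]
c(y5, y3) = [[2, 0], [2, 0]]
c(y6, c(y5, y3)) = [[-4, 0], [4, 0]]
c(c(y1, y2), c(y6, c(y5, y3))) = [[-8, 0], [-8, 0]]
c(c(c(y1, y2), c(y6, c(y5, y3))), y4) = [[16, 8], [16, 8]]


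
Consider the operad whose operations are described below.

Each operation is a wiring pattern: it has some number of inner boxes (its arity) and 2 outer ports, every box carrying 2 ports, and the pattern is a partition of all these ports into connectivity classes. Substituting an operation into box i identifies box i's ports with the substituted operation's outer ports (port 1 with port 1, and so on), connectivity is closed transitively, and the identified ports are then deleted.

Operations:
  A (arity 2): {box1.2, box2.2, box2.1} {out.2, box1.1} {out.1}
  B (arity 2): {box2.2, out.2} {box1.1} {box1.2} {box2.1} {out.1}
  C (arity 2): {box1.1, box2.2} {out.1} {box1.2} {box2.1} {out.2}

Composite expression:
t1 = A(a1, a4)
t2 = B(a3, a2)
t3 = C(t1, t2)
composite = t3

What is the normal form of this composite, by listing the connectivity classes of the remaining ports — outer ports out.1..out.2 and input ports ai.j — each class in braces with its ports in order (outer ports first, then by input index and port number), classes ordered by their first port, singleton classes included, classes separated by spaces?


Two ports join when wires chain via C-identified ports.
composing A on (a1, a4), with out.j its own outer ports: {out.1} {out.2, a1.1} {a1.2, a4.1, a4.2}
composing B on (a3, a2), with out.j its own outer ports: {out.1} {out.2, a2.2} {a2.1} {a3.1} {a3.2}
composing C on (a1, a4, a3, a2), with out.j its own outer ports: {out.1} {out.2} {a1.1} {a1.2, a4.1, a4.2} {a2.1} {a2.2} {a3.1} {a3.2}

{out.1} {out.2} {a1.1} {a1.2, a4.1, a4.2} {a2.1} {a2.2} {a3.1} {a3.2}


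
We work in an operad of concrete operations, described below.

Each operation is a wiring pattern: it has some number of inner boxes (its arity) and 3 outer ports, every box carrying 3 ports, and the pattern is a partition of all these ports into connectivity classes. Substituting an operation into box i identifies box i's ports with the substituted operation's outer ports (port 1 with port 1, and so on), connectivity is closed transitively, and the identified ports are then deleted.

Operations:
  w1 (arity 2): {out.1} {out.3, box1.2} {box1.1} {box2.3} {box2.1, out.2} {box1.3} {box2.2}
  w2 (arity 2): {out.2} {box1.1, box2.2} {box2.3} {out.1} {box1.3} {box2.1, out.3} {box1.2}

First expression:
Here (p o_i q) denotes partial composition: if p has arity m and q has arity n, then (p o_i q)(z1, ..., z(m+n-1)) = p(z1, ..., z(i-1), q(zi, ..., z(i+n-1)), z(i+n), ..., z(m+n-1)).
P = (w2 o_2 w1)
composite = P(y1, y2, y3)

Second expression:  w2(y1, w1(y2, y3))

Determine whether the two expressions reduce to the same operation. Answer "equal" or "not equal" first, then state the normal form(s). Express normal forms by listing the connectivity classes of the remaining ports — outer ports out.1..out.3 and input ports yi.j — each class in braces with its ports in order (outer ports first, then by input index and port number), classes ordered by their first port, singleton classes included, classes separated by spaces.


The first expression, normalized: {out.1} {out.2} {out.3} {y1.1, y3.1} {y1.2} {y1.3} {y2.1} {y2.2} {y2.3} {y3.2} {y3.3}
The second expression, normalized: {out.1} {out.2} {out.3} {y1.1, y3.1} {y1.2} {y1.3} {y2.1} {y2.2} {y2.3} {y3.2} {y3.3}
Both agree, so they are equal.

equal: each reduces to {out.1} {out.2} {out.3} {y1.1, y3.1} {y1.2} {y1.3} {y2.1} {y2.2} {y2.3} {y3.2} {y3.3}


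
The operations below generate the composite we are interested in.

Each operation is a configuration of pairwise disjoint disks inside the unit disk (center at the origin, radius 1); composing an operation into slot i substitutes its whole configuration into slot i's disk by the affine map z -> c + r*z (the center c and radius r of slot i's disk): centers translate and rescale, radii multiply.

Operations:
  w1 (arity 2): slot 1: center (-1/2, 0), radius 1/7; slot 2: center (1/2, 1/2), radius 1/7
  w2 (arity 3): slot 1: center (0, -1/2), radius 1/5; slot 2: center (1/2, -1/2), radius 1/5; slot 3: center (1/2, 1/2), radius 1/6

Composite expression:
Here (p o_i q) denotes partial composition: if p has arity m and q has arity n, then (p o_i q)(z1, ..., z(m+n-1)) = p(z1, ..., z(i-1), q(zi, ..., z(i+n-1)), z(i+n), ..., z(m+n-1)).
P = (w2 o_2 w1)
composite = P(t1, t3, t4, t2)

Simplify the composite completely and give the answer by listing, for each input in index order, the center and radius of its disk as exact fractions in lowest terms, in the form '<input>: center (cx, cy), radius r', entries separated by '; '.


t1: center (0, -1/2), radius 1/5; t2: center (1/2, 1/2), radius 1/6; t3: center (2/5, -1/2), radius 1/35; t4: center (3/5, -2/5), radius 1/35

Affine substitution under w2: radii multiply and t-centers shift.
for t1, the 1-step affine chain lands on center (0, -1/2), radius 1/5
for t3, the 2-step affine chain lands on center (2/5, -1/2), radius 1/35
for t4, the 2-step affine chain lands on center (3/5, -2/5), radius 1/35
for t2, the 1-step affine chain lands on center (1/2, 1/2), radius 1/6


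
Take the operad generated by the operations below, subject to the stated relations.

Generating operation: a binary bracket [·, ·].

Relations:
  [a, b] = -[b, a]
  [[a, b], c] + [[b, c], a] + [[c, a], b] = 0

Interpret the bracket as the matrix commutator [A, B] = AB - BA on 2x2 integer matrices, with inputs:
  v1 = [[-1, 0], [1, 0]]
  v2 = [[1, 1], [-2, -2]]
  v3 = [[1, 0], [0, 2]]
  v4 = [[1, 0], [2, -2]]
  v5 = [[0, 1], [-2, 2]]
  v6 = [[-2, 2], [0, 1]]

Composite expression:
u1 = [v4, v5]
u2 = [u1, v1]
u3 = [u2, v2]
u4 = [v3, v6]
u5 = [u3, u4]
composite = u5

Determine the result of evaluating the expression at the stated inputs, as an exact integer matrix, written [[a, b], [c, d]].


[v4, v5] = [[-2, 3], [2, 2]]
[[v4, v5], v1] = [[3, 3], [2, -3]]
[[[v4, v5], v1], v2] = [[-8, -3], [18, 8]]
[v3, v6] = [[0, -2], [0, 0]]
[[[[v4, v5], v1], v2], [v3, v6]] = [[36, 32], [0, -36]]

[[36, 32], [0, -36]]


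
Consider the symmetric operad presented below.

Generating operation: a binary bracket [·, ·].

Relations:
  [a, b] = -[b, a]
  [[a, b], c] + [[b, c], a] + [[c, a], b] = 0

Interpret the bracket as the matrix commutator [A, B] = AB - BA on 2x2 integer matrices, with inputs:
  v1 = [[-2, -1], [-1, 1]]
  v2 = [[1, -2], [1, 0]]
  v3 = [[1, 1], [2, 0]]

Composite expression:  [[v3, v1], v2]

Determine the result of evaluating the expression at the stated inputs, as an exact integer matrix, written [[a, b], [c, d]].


[[-8, -6], [-7, 8]]

[v3, v1] = [[1, 2], [-5, -1]]
[[v3, v1], v2] = [[-8, -6], [-7, 8]]


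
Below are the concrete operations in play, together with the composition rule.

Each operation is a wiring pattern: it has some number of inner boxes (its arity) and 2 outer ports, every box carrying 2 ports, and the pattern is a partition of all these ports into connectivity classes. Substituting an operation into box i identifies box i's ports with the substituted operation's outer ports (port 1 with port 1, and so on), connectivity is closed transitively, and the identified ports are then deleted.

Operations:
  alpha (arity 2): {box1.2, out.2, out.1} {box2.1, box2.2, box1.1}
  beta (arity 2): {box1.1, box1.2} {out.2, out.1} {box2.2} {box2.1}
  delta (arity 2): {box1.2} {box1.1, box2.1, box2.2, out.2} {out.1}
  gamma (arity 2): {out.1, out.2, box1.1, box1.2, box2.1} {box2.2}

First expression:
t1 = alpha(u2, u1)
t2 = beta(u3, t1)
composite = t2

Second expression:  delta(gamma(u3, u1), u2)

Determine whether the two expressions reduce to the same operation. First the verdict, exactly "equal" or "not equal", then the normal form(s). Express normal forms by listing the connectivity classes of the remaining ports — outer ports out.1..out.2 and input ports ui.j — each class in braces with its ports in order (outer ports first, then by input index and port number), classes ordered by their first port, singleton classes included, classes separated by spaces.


not equal; the first gives {out.1, out.2} {u1.1, u1.2, u2.1} {u2.2} {u3.1, u3.2} and the second {out.1} {out.2, u1.1, u2.1, u2.2, u3.1, u3.2} {u1.2}


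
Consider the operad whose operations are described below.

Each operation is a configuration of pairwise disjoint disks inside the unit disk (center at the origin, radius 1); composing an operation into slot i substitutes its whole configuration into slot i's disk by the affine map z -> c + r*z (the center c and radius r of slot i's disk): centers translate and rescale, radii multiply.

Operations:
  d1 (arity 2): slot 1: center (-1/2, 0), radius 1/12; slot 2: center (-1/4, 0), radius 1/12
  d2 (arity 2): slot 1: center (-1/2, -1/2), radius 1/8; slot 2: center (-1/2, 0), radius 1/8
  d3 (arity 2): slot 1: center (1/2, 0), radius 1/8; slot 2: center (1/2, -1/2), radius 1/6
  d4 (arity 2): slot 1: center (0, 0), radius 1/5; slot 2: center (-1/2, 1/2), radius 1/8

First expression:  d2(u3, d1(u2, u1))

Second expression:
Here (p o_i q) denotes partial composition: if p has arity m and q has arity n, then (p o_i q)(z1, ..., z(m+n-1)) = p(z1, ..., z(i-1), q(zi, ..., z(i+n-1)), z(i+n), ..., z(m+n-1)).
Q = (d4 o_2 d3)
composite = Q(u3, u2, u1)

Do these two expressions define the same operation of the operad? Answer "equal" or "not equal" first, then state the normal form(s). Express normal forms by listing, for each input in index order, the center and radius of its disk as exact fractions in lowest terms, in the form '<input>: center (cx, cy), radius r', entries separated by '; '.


not equal; the first gives u1: center (-17/32, 0), radius 1/96; u2: center (-9/16, 0), radius 1/96; u3: center (-1/2, -1/2), radius 1/8 and the second u1: center (-7/16, 7/16), radius 1/48; u2: center (-7/16, 1/2), radius 1/64; u3: center (0, 0), radius 1/5

The first expression reduces to u1: center (-17/32, 0), radius 1/96; u2: center (-9/16, 0), radius 1/96; u3: center (-1/2, -1/2), radius 1/8
The second expression reduces to u1: center (-7/16, 7/16), radius 1/48; u2: center (-7/16, 1/2), radius 1/64; u3: center (0, 0), radius 1/5
Different reductions; not equal.


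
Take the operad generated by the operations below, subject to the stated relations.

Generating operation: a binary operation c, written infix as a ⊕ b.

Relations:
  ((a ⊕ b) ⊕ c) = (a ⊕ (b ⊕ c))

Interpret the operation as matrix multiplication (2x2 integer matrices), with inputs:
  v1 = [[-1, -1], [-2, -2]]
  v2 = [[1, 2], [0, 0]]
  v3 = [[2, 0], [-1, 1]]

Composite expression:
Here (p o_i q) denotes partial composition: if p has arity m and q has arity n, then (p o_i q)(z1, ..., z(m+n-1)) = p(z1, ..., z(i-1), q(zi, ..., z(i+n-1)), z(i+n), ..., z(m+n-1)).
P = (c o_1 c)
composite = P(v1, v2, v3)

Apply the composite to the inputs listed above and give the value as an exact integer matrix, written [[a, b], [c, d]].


[[0, -2], [0, -4]]

(v1 ⊕ v2) = [[-1, -2], [-2, -4]]
((v1 ⊕ v2) ⊕ v3) = [[0, -2], [0, -4]]
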